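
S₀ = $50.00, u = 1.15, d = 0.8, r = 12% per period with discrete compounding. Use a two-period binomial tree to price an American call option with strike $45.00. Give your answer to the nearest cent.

Risk-neutral probability p = (1 + 0.12 − 0.8)/(1.15 − 0.8) = 0.3200/0.3500 = 0.9143
Terminal stock prices: S_uu = 66.12, S_ud = 46, S_dd = 32
Terminal payoffs (S − K): max(21.12, 0) = 21.12, max(1, 0) = 1, max(-13, 0) = 0
Node u (S = 57.5): continuation = 1/1.12·[0.9143·21.1250 + 0.0857·1.0000] = 17.3214; exercise value = 12.5000 ≤ continuation, so V_u = 17.3214
Node d (S = 40): continuation = 1/1.12·[0.9143·1.0000 + 0.0857·0.0000] = 0.8163; exercise value = 0.0000 ≤ continuation, so V_d = 0.8163
Node 0 (S = 50): continuation = 1/1.12·[0.9143·17.3214 + 0.0857·0.8163] = 14.2024; exercise value = 5.0000 ≤ continuation, so V_0 = 14.2024

$14.20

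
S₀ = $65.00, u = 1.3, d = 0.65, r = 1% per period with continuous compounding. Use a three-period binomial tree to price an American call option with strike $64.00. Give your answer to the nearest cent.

$15.95

Risk-neutral probability p = (e^0.01 − 0.65)/(1.3 − 0.65) = 0.3601/0.6500 = 0.5539
Terminal stock prices: S_uuu = 142.8, S_uud = 71.4, S_udd = 35.7, S_ddd = 17.85
Terminal payoffs (S − K): max(78.81, 0) = 78.81, max(7.403, 0) = 7.403, max(-28.3, 0) = 0, max(-46.15, 0) = 0
Node uu (S = 109.9): continuation = e^(−0.01)·[0.5539·78.8050 + 0.4461·7.4025] = 46.4868; exercise value = 45.8500 ≤ continuation, so V_uu = 46.4868
Node ud (S = 54.93): continuation = e^(−0.01)·[0.5539·7.4025 + 0.4461·0.0000] = 4.0596; exercise value = 0.0000 ≤ continuation, so V_ud = 4.0596
Node dd (S = 27.46): continuation = e^(−0.01)·[0.5539·0.0000 + 0.4461·0.0000] = 0.0000; exercise value = 0.0000 ≤ continuation, so V_dd = 0.0000
Node u (S = 84.5): continuation = e^(−0.01)·[0.5539·46.4868 + 0.4461·4.0596] = 27.2868; exercise value = 20.5000 ≤ continuation, so V_u = 27.2868
Node d (S = 42.25): continuation = e^(−0.01)·[0.5539·4.0596 + 0.4461·0.0000] = 2.2263; exercise value = 0.0000 ≤ continuation, so V_d = 2.2263
Node 0 (S = 65): continuation = e^(−0.01)·[0.5539·27.2868 + 0.4461·2.2263] = 15.9476; exercise value = 1.0000 ≤ continuation, so V_0 = 15.9476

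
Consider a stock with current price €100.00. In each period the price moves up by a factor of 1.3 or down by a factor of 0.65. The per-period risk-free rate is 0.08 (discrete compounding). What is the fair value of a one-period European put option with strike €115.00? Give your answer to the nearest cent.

Risk-neutral probability p = (1 + 0.08 − 0.65)/(1.3 − 0.65) = 0.4300/0.6500 = 0.6615
Terminal stock prices: S_u = 130, S_d = 65
Terminal payoffs (K − S): max(-15, 0) = 0, max(50, 0) = 50
Node 0 (S = 100): V_0 = 1/1.08·[0.6615·0.0000 + 0.3385·50.0000] = 15.6695

€15.67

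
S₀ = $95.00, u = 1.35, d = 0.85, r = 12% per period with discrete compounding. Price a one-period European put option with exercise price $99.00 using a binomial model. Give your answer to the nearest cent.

$7.50

Risk-neutral probability p = (1 + 0.12 − 0.85)/(1.35 − 0.85) = 0.2700/0.5000 = 0.5400
Terminal stock prices: S_u = 128.2, S_d = 80.75
Terminal payoffs (K − S): max(-29.25, 0) = 0, max(18.25, 0) = 18.25
Node 0 (S = 95): V_0 = 1/1.12·[0.5400·0.0000 + 0.4600·18.2500] = 7.4955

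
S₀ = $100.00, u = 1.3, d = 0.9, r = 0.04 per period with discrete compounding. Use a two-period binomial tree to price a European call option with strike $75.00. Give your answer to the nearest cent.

Risk-neutral probability p = (1 + 0.04 − 0.9)/(1.3 − 0.9) = 0.1400/0.4000 = 0.3500
Terminal stock prices: S_uu = 169, S_ud = 117, S_dd = 81
Terminal payoffs (S − K): max(94, 0) = 94, max(42, 0) = 42, max(6, 0) = 6
Node u (S = 130): V_u = 1/1.04·[0.3500·94.0000 + 0.6500·42.0000] = 57.8846
Node d (S = 90): V_d = 1/1.04·[0.3500·42.0000 + 0.6500·6.0000] = 17.8846
Node 0 (S = 100): V_0 = 1/1.04·[0.3500·57.8846 + 0.6500·17.8846] = 30.6583

$30.66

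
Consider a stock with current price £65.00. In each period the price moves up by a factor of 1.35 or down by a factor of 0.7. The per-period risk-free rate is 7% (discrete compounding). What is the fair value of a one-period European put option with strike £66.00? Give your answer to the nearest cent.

Risk-neutral probability p = (1 + 0.07 − 0.7)/(1.35 − 0.7) = 0.3700/0.6500 = 0.5692
Terminal stock prices: S_u = 87.75, S_d = 45.5
Terminal payoffs (K − S): max(-21.75, 0) = 0, max(20.5, 0) = 20.5
Node 0 (S = 65): V_0 = 1/1.07·[0.5692·0.0000 + 0.4308·20.5000] = 8.2531

£8.25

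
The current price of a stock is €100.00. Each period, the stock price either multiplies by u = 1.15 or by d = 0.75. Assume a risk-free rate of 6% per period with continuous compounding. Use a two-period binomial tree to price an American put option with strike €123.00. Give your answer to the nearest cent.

€23.00

Risk-neutral probability p = (e^0.06 − 0.75)/(1.15 − 0.75) = 0.3118/0.4000 = 0.7796
Terminal stock prices: S_uu = 132.2, S_ud = 86.25, S_dd = 56.25
Terminal payoffs (K − S): max(-9.25, 0) = 0, max(36.75, 0) = 36.75, max(66.75, 0) = 66.75
Node u (S = 115): continuation = e^(−0.06)·[0.7796·0.0000 + 0.2204·36.7500] = 7.6283; exercise value = 8.0000 > continuation, so V_u = 8.0000 (exercise)
Node d (S = 75): continuation = e^(−0.06)·[0.7796·36.7500 + 0.2204·66.7500] = 40.8370; exercise value = 48.0000 > continuation, so V_d = 48.0000 (exercise)
Node 0 (S = 100): continuation = e^(−0.06)·[0.7796·8.0000 + 0.2204·48.0000] = 15.8370; exercise value = 23.0000 > continuation, so V_0 = 23.0000 (exercise)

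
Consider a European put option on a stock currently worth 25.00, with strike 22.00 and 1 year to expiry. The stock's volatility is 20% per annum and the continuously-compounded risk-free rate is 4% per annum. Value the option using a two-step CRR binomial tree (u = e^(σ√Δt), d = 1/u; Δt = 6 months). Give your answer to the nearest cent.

CRR parameters: u = e^(σ√Δt) = e^(0.2·√0.5) = 1.1519, d = 1/u = 0.8681
Per-period rate: rΔt = 0.04·0.5 = 0.02, so R = e^0.02 = 1.0202
Risk-neutral probability p = (e^0.02 − 0.8681)/(1.1519 − 0.8681) = 0.1521/0.2838 = 0.5359
Terminal stock prices: S_uu = 33.17, S_ud = 25, S_dd = 18.84
Terminal payoffs (K − S): max(-11.17, 0) = 0, max(-3, 0) = 0, max(3.159, 0) = 3.159
Node u (S = 28.8): V_u = e^(−0.02)·[0.5359·0.0000 + 0.4641·0.0000] = 0.0000
Node d (S = 21.7): V_d = e^(−0.02)·[0.5359·0.0000 + 0.4641·3.1590] = 1.4371
Node 0 (S = 25): V_0 = e^(−0.02)·[0.5359·0.0000 + 0.4641·1.4371] = 0.6538

0.65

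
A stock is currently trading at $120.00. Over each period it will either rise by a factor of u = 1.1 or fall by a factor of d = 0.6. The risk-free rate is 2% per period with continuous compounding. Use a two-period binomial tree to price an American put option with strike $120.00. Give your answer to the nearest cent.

$12.77

Risk-neutral probability p = (e^0.02 − 0.6)/(1.1 − 0.6) = 0.4202/0.5000 = 0.8404
Terminal stock prices: S_uu = 145.2, S_ud = 79.2, S_dd = 43.2
Terminal payoffs (K − S): max(-25.2, 0) = 0, max(40.8, 0) = 40.8, max(76.8, 0) = 76.8
Node u (S = 132): continuation = e^(−0.02)·[0.8404·0.0000 + 0.1596·40.8000] = 6.3826; exercise value = 0.0000 ≤ continuation, so V_u = 6.3826
Node d (S = 72): continuation = e^(−0.02)·[0.8404·40.8000 + 0.1596·76.8000] = 45.6238; exercise value = 48.0000 > continuation, so V_d = 48.0000 (exercise)
Node 0 (S = 120): continuation = e^(−0.02)·[0.8404·6.3826 + 0.1596·48.0000] = 12.7667; exercise value = 0.0000 ≤ continuation, so V_0 = 12.7667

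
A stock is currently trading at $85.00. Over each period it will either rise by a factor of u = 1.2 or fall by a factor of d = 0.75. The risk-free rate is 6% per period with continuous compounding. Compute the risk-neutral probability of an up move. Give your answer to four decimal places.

Risk-neutral probability p = (e^0.06 − 0.75)/(1.2 − 0.75) = 0.3118/0.4500 = 0.6930

p = 0.6930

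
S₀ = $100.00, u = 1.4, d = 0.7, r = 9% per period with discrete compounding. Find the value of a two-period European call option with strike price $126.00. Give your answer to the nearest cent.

Risk-neutral probability p = (1 + 0.09 − 0.7)/(1.4 − 0.7) = 0.3900/0.7000 = 0.5571
Terminal stock prices: S_uu = 196, S_ud = 98, S_dd = 49
Terminal payoffs (S − K): max(70, 0) = 70, max(-28, 0) = 0, max(-77, 0) = 0
Node u (S = 140): V_u = 1/1.09·[0.5571·70.0000 + 0.4429·0.0000] = 35.7798
Node d (S = 70): V_d = 1/1.09·[0.5571·0.0000 + 0.4429·0.0000] = 0.0000
Node 0 (S = 100): V_0 = 1/1.09·[0.5571·35.7798 + 0.4429·0.0000] = 18.2885

$18.29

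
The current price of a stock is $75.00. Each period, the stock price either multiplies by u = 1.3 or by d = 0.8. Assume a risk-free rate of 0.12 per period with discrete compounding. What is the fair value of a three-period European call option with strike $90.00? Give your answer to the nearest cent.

Risk-neutral probability p = (1 + 0.12 − 0.8)/(1.3 − 0.8) = 0.3200/0.5000 = 0.6400
Terminal stock prices: S_uuu = 164.8, S_uud = 101.4, S_udd = 62.4, S_ddd = 38.4
Terminal payoffs (S − K): max(74.78, 0) = 74.78, max(11.4, 0) = 11.4, max(-27.6, 0) = 0, max(-51.6, 0) = 0
Node uu (S = 126.8): V_uu = 1/1.12·[0.6400·74.7750 + 0.3600·11.4000] = 46.3929
Node ud (S = 78): V_ud = 1/1.12·[0.6400·11.4000 + 0.3600·0.0000] = 6.5143
Node dd (S = 48): V_dd = 1/1.12·[0.6400·0.0000 + 0.3600·0.0000] = 0.0000
Node u (S = 97.5): V_u = 1/1.12·[0.6400·46.3929 + 0.3600·6.5143] = 28.6041
Node d (S = 60): V_d = 1/1.12·[0.6400·6.5143 + 0.3600·0.0000] = 3.7224
Node 0 (S = 75): V_0 = 1/1.12·[0.6400·28.6041 + 0.3600·3.7224] = 17.5417

$17.54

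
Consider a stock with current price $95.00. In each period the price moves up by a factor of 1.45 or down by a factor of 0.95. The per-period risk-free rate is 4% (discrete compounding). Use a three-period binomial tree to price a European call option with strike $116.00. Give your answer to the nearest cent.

Risk-neutral probability p = (1 + 0.04 − 0.95)/(1.45 − 0.95) = 0.0900/0.5000 = 0.1800
Terminal stock prices: S_uuu = 289.6, S_uud = 189.8, S_udd = 124.3, S_ddd = 81.45
Terminal payoffs (S − K): max(173.6, 0) = 173.6, max(73.75, 0) = 73.75, max(8.319, 0) = 8.319, max(-34.55, 0) = 0
Node uu (S = 199.7): V_uu = 1/1.04·[0.1800·173.6194 + 0.8200·73.7506] = 88.1990
Node ud (S = 130.9): V_ud = 1/1.04·[0.1800·73.7506 + 0.8200·8.3194] = 19.3240
Node dd (S = 85.74): V_dd = 1/1.04·[0.1800·8.3194 + 0.8200·0.0000] = 1.4399
Node u (S = 137.8): V_u = 1/1.04·[0.1800·88.1990 + 0.8200·19.3240] = 30.5015
Node d (S = 90.25): V_d = 1/1.04·[0.1800·19.3240 + 0.8200·1.4399] = 4.4798
Node 0 (S = 95): V_0 = 1/1.04·[0.1800·30.5015 + 0.8200·4.4798] = 8.8113

$8.81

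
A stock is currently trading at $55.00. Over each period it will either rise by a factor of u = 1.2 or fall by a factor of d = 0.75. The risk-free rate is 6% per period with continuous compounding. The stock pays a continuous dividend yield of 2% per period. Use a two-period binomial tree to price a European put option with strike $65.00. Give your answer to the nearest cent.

Per-period risk-free factor R = e^0.06 = 1.0618; dividend-adjusted growth = e^(0.06−0.02) = 1.0408.
Risk-neutral probability p = (1.0408 − 0.75)/(1.2 − 0.75) = 0.2908/0.4500 = 0.6462
Terminal stock prices: S_uu = 79.2, S_ud = 49.5, S_dd = 30.94
Terminal payoffs (K − S): max(-14.2, 0) = 0, max(15.5, 0) = 15.5, max(34.06, 0) = 34.06
Node u (S = 66): V_u = e^(−0.06)·[0.6462·0.0000 + 0.3538·15.5000] = 5.1639
Node d (S = 41.25): V_d = e^(−0.06)·[0.6462·15.5000 + 0.3538·34.0625] = 20.7815
Node 0 (S = 55): V_0 = e^(−0.06)·[0.6462·5.1639 + 0.3538·20.7815] = 10.0662

$10.07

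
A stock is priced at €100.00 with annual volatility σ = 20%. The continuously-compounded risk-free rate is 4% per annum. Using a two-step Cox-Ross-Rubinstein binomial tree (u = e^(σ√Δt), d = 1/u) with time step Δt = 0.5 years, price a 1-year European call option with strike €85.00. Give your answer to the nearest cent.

CRR parameters: u = e^(σ√Δt) = e^(0.2·√0.5) = 1.1519, d = 1/u = 0.8681
Per-period rate: rΔt = 0.04·0.5 = 0.02, so R = e^0.02 = 1.0202
Risk-neutral probability p = (e^0.02 − 0.8681)/(1.1519 − 0.8681) = 0.1521/0.2838 = 0.5359
Terminal stock prices: S_uu = 132.7, S_ud = 100, S_dd = 75.36
Terminal payoffs (S − K): max(47.69, 0) = 47.69, max(15, 0) = 15, max(-9.636, 0) = 0
Node u (S = 115.2): V_u = e^(−0.02)·[0.5359·47.6896 + 0.4641·15.0000] = 31.8741
Node d (S = 86.81): V_d = e^(−0.02)·[0.5359·15.0000 + 0.4641·0.0000] = 7.8792
Node 0 (S = 100): V_0 = e^(−0.02)·[0.5359·31.8741 + 0.4641·7.8792] = 20.3271

€20.33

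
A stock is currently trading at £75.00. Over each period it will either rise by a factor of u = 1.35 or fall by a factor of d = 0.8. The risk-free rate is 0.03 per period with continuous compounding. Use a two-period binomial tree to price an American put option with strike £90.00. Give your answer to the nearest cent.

£18.98

Risk-neutral probability p = (e^0.03 − 0.8)/(1.35 − 0.8) = 0.2305/0.5500 = 0.4190
Terminal stock prices: S_uu = 136.7, S_ud = 81, S_dd = 48
Terminal payoffs (K − S): max(-46.69, 0) = 0, max(9, 0) = 9, max(42, 0) = 42
Node u (S = 101.2): continuation = e^(−0.03)·[0.4190·0.0000 + 0.5810·9.0000] = 5.0744; exercise value = 0.0000 ≤ continuation, so V_u = 5.0744
Node d (S = 60): continuation = e^(−0.03)·[0.4190·9.0000 + 0.5810·42.0000] = 27.3401; exercise value = 30.0000 > continuation, so V_d = 30.0000 (exercise)
Node 0 (S = 75): continuation = e^(−0.03)·[0.4190·5.0744 + 0.5810·30.0000] = 18.9780; exercise value = 15.0000 ≤ continuation, so V_0 = 18.9780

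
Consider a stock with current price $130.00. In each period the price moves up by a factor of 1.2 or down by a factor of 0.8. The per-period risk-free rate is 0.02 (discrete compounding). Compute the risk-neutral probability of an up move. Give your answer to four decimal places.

p = 0.5500

Risk-neutral probability p = (1 + 0.02 − 0.8)/(1.2 − 0.8) = 0.2200/0.4000 = 0.5500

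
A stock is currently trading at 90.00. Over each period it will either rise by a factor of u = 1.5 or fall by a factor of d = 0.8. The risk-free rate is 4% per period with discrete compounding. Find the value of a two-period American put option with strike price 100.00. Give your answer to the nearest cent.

Risk-neutral probability p = (1 + 0.04 − 0.8)/(1.5 − 0.8) = 0.2400/0.7000 = 0.3429
Terminal stock prices: S_uu = 202.5, S_ud = 108, S_dd = 57.6
Terminal payoffs (K − S): max(-102.5, 0) = 0, max(-8, 0) = 0, max(42.4, 0) = 42.4
Node u (S = 135): continuation = 1/1.04·[0.3429·0.0000 + 0.6571·0.0000] = 0.0000; exercise value = 0.0000 ≤ continuation, so V_u = 0.0000
Node d (S = 72): continuation = 1/1.04·[0.3429·0.0000 + 0.6571·42.4000] = 26.7912; exercise value = 28.0000 > continuation, so V_d = 28.0000 (exercise)
Node 0 (S = 90): continuation = 1/1.04·[0.3429·0.0000 + 0.6571·28.0000] = 17.6923; exercise value = 10.0000 ≤ continuation, so V_0 = 17.6923

17.69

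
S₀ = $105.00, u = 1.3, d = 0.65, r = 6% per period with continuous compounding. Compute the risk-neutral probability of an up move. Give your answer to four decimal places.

p = 0.6336

Risk-neutral probability p = (e^0.06 − 0.65)/(1.3 − 0.65) = 0.4118/0.6500 = 0.6336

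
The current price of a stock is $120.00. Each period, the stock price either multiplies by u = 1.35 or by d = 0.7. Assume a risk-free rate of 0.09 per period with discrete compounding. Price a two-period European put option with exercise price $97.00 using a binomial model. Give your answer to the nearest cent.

Risk-neutral probability p = (1 + 0.09 − 0.7)/(1.35 − 0.7) = 0.3900/0.6500 = 0.6000
Terminal stock prices: S_uu = 218.7, S_ud = 113.4, S_dd = 58.8
Terminal payoffs (K − S): max(-121.7, 0) = 0, max(-16.4, 0) = 0, max(38.2, 0) = 38.2
Node u (S = 162): V_u = 1/1.09·[0.6000·0.0000 + 0.4000·0.0000] = 0.0000
Node d (S = 84): V_d = 1/1.09·[0.6000·0.0000 + 0.4000·38.2000] = 14.0183
Node 0 (S = 120): V_0 = 1/1.09·[0.6000·0.0000 + 0.4000·14.0183] = 5.1443

$5.14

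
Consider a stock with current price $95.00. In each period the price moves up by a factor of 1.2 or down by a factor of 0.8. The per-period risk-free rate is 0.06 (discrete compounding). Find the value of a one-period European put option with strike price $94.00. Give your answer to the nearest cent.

Risk-neutral probability p = (1 + 0.06 − 0.8)/(1.2 − 0.8) = 0.2600/0.4000 = 0.6500
Terminal stock prices: S_u = 114, S_d = 76
Terminal payoffs (K − S): max(-20, 0) = 0, max(18, 0) = 18
Node 0 (S = 95): V_0 = 1/1.06·[0.6500·0.0000 + 0.3500·18.0000] = 5.9434

$5.94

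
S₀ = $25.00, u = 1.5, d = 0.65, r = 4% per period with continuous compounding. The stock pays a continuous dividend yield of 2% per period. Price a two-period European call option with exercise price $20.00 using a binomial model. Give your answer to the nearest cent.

$8.33

Per-period risk-free factor R = e^0.04 = 1.0408; dividend-adjusted growth = e^(0.04−0.02) = 1.0202.
Risk-neutral probability p = (1.0202 − 0.65)/(1.5 − 0.65) = 0.3702/0.8500 = 0.4355
Terminal stock prices: S_uu = 56.25, S_ud = 24.38, S_dd = 10.56
Terminal payoffs (S − K): max(36.25, 0) = 36.25, max(4.375, 0) = 4.375, max(-9.437, 0) = 0
Node u (S = 37.5): V_u = e^(−0.04)·[0.4355·36.2500 + 0.5645·4.3750] = 17.5417
Node d (S = 16.25): V_d = e^(−0.04)·[0.4355·4.3750 + 0.5645·0.0000] = 1.8307
Node 0 (S = 25): V_0 = e^(−0.04)·[0.4355·17.5417 + 0.5645·1.8307] = 8.3332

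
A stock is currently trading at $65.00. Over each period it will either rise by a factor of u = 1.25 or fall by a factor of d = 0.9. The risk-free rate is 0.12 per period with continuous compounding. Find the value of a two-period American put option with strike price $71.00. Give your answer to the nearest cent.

Risk-neutral probability p = (e^0.12 − 0.9)/(1.25 − 0.9) = 0.2275/0.3500 = 0.6500
Terminal stock prices: S_uu = 101.6, S_ud = 73.12, S_dd = 52.65
Terminal payoffs (K − S): max(-30.56, 0) = 0, max(-2.125, 0) = 0, max(18.35, 0) = 18.35
Node u (S = 81.25): continuation = e^(−0.12)·[0.6500·0.0000 + 0.3500·0.0000] = 0.0000; exercise value = 0.0000 ≤ continuation, so V_u = 0.0000
Node d (S = 58.5): continuation = e^(−0.12)·[0.6500·0.0000 + 0.3500·18.3500] = 5.6964; exercise value = 12.5000 > continuation, so V_d = 12.5000 (exercise)
Node 0 (S = 65): continuation = e^(−0.12)·[0.6500·0.0000 + 0.3500·12.5000] = 3.8804; exercise value = 6.0000 > continuation, so V_0 = 6.0000 (exercise)

$6.00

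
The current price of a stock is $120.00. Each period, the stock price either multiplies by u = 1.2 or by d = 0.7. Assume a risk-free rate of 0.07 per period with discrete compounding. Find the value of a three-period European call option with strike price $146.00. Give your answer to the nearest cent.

$20.30

Risk-neutral probability p = (1 + 0.07 − 0.7)/(1.2 − 0.7) = 0.3700/0.5000 = 0.7400
Terminal stock prices: S_uuu = 207.4, S_uud = 121, S_udd = 70.56, S_ddd = 41.16
Terminal payoffs (S − K): max(61.36, 0) = 61.36, max(-25.04, 0) = 0, max(-75.44, 0) = 0, max(-104.8, 0) = 0
Node uu (S = 172.8): V_uu = 1/1.07·[0.7400·61.3600 + 0.2600·0.0000] = 42.4359
Node ud (S = 100.8): V_ud = 1/1.07·[0.7400·0.0000 + 0.2600·0.0000] = 0.0000
Node dd (S = 58.8): V_dd = 1/1.07·[0.7400·0.0000 + 0.2600·0.0000] = 0.0000
Node u (S = 144): V_u = 1/1.07·[0.7400·42.4359 + 0.2600·0.0000] = 29.3482
Node d (S = 84): V_d = 1/1.07·[0.7400·0.0000 + 0.2600·0.0000] = 0.0000
Node 0 (S = 120): V_0 = 1/1.07·[0.7400·29.3482 + 0.2600·0.0000] = 20.2969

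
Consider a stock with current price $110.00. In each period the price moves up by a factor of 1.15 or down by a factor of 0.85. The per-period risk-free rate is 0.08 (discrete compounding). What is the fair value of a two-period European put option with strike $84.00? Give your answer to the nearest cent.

$0.21

Risk-neutral probability p = (1 + 0.08 − 0.85)/(1.15 − 0.85) = 0.2300/0.3000 = 0.7667
Terminal stock prices: S_uu = 145.5, S_ud = 107.5, S_dd = 79.47
Terminal payoffs (K − S): max(-61.47, 0) = 0, max(-23.52, 0) = 0, max(4.525, 0) = 4.525
Node u (S = 126.5): V_u = 1/1.08·[0.7667·0.0000 + 0.2333·0.0000] = 0.0000
Node d (S = 93.5): V_d = 1/1.08·[0.7667·0.0000 + 0.2333·4.5250] = 0.9776
Node 0 (S = 110): V_0 = 1/1.08·[0.7667·0.0000 + 0.2333·0.9776] = 0.2112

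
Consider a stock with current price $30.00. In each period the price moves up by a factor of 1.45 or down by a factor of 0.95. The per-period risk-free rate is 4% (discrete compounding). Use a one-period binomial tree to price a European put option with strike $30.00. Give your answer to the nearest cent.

Risk-neutral probability p = (1 + 0.04 − 0.95)/(1.45 − 0.95) = 0.0900/0.5000 = 0.1800
Terminal stock prices: S_u = 43.5, S_d = 28.5
Terminal payoffs (K − S): max(-13.5, 0) = 0, max(1.5, 0) = 1.5
Node 0 (S = 30): V_0 = 1/1.04·[0.1800·0.0000 + 0.8200·1.5000] = 1.1827

$1.18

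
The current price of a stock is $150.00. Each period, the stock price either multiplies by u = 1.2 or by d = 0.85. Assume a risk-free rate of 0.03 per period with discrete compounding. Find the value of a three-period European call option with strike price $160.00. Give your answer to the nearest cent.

Risk-neutral probability p = (1 + 0.03 − 0.85)/(1.2 − 0.85) = 0.1800/0.3500 = 0.5143
Terminal stock prices: S_uuu = 259.2, S_uud = 183.6, S_udd = 130, S_ddd = 92.12
Terminal payoffs (S − K): max(99.2, 0) = 99.2, max(23.6, 0) = 23.6, max(-29.95, 0) = 0, max(-67.88, 0) = 0
Node uu (S = 216): V_uu = 1/1.03·[0.5143·99.2000 + 0.4857·23.6000] = 60.6602
Node ud (S = 153): V_ud = 1/1.03·[0.5143·23.6000 + 0.4857·0.0000] = 11.7836
Node dd (S = 108.4): V_dd = 1/1.03·[0.5143·0.0000 + 0.4857·0.0000] = 0.0000
Node u (S = 180): V_u = 1/1.03·[0.5143·60.6602 + 0.4857·11.7836] = 35.8448
Node d (S = 127.5): V_d = 1/1.03·[0.5143·11.7836 + 0.4857·0.0000] = 5.8836
Node 0 (S = 150): V_0 = 1/1.03·[0.5143·35.8448 + 0.4857·5.8836] = 20.6721

$20.67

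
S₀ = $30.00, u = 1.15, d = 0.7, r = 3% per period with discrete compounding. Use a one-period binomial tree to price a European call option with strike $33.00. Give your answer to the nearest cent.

Risk-neutral probability p = (1 + 0.03 − 0.7)/(1.15 − 0.7) = 0.3300/0.4500 = 0.7333
Terminal stock prices: S_u = 34.5, S_d = 21
Terminal payoffs (S − K): max(1.5, 0) = 1.5, max(-12, 0) = 0
Node 0 (S = 30): V_0 = 1/1.03·[0.7333·1.5000 + 0.2667·0.0000] = 1.0680

$1.07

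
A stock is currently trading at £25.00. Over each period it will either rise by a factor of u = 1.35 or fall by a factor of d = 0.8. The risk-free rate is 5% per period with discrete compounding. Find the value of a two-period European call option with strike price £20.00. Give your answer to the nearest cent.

Risk-neutral probability p = (1 + 0.05 − 0.8)/(1.35 − 0.8) = 0.2500/0.5500 = 0.4545
Terminal stock prices: S_uu = 45.56, S_ud = 27, S_dd = 16
Terminal payoffs (S − K): max(25.56, 0) = 25.56, max(7, 0) = 7, max(-4, 0) = 0
Node u (S = 33.75): V_u = 1/1.05·[0.4545·25.5625 + 0.5455·7.0000] = 14.7024
Node d (S = 20): V_d = 1/1.05·[0.4545·7.0000 + 0.5455·0.0000] = 3.0303
Node 0 (S = 25): V_0 = 1/1.05·[0.4545·14.7024 + 0.5455·3.0303] = 7.9389

£7.94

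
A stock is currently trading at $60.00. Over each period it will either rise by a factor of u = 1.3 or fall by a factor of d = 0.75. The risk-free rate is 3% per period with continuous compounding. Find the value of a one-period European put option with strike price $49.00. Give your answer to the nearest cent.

Risk-neutral probability p = (e^0.03 − 0.75)/(1.3 − 0.75) = 0.2805/0.5500 = 0.5099
Terminal stock prices: S_u = 78, S_d = 45
Terminal payoffs (K − S): max(-29, 0) = 0, max(4, 0) = 4
Node 0 (S = 60): V_0 = e^(−0.03)·[0.5099·0.0000 + 0.4901·4.0000] = 1.9024

$1.90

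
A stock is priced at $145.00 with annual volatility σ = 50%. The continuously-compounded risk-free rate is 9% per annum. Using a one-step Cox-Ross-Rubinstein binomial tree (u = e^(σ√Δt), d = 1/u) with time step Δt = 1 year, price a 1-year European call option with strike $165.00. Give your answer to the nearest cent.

CRR parameters: u = e^(σ√Δt) = e^(0.5·√1) = 1.6487, d = 1/u = 0.6065
Per-period rate: rΔt = 0.09·1 = 0.09, so R = e^0.09 = 1.0942
Risk-neutral probability p = (e^0.09 − 0.6065)/(1.6487 − 0.6065) = 0.4876/1.0422 = 0.4679
Terminal stock prices: S_u = 239.1, S_d = 87.95
Terminal payoffs (S − K): max(74.06, 0) = 74.06, max(-77.05, 0) = 0
Node 0 (S = 145): V_0 = e^(−0.09)·[0.4679·74.0646 + 0.5321·0.0000] = 31.6723

$31.67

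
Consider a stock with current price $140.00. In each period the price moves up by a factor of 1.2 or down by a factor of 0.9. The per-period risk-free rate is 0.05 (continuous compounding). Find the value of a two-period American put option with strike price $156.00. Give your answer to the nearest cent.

$16.00

Risk-neutral probability p = (e^0.05 − 0.9)/(1.2 − 0.9) = 0.1513/0.3000 = 0.5042
Terminal stock prices: S_uu = 201.6, S_ud = 151.2, S_dd = 113.4
Terminal payoffs (K − S): max(-45.6, 0) = 0, max(4.8, 0) = 4.8, max(42.6, 0) = 42.6
Node u (S = 168): continuation = e^(−0.05)·[0.5042·0.0000 + 0.4958·4.8000] = 2.2636; exercise value = 0.0000 ≤ continuation, so V_u = 2.2636
Node d (S = 126): continuation = e^(−0.05)·[0.5042·4.8000 + 0.4958·42.6000] = 22.3918; exercise value = 30.0000 > continuation, so V_d = 30.0000 (exercise)
Node 0 (S = 140): continuation = e^(−0.05)·[0.5042·2.2636 + 0.4958·30.0000] = 15.2333; exercise value = 16.0000 > continuation, so V_0 = 16.0000 (exercise)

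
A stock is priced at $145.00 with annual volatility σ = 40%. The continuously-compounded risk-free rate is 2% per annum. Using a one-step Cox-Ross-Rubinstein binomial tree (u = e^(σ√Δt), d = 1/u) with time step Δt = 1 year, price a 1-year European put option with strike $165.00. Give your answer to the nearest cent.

CRR parameters: u = e^(σ√Δt) = e^(0.4·√1) = 1.4918, d = 1/u = 0.6703
Per-period rate: rΔt = 0.02·1 = 0.02, so R = e^0.02 = 1.0202
Risk-neutral probability p = (e^0.02 − 0.6703)/(1.4918 − 0.6703) = 0.3499/0.8215 = 0.4259
Terminal stock prices: S_u = 216.3, S_d = 97.2
Terminal payoffs (K − S): max(-51.31, 0) = 0, max(67.8, 0) = 67.8
Node 0 (S = 145): V_0 = e^(−0.02)·[0.4259·0.0000 + 0.5741·67.8036] = 38.1551

$38.16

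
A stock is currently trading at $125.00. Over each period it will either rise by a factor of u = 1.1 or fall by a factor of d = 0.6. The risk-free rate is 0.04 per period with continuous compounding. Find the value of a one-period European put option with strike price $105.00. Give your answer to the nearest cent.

$3.41

Risk-neutral probability p = (e^0.04 − 0.6)/(1.1 − 0.6) = 0.4408/0.5000 = 0.8816
Terminal stock prices: S_u = 137.5, S_d = 75
Terminal payoffs (K − S): max(-32.5, 0) = 0, max(30, 0) = 30
Node 0 (S = 125): V_0 = e^(−0.04)·[0.8816·0.0000 + 0.1184·30.0000] = 3.4121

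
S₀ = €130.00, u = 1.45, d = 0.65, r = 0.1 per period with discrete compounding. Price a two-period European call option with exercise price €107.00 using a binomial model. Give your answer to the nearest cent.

Risk-neutral probability p = (1 + 0.1 − 0.65)/(1.45 − 0.65) = 0.4500/0.8000 = 0.5625
Terminal stock prices: S_uu = 273.3, S_ud = 122.5, S_dd = 54.93
Terminal payoffs (S − K): max(166.3, 0) = 166.3, max(15.53, 0) = 15.53, max(-52.07, 0) = 0
Node u (S = 188.5): V_u = 1/1.1·[0.5625·166.3250 + 0.4375·15.5250] = 91.2273
Node d (S = 84.5): V_d = 1/1.1·[0.5625·15.5250 + 0.4375·0.0000] = 7.9389
Node 0 (S = 130): V_0 = 1/1.1·[0.5625·91.2273 + 0.4375·7.9389] = 49.8078

€49.81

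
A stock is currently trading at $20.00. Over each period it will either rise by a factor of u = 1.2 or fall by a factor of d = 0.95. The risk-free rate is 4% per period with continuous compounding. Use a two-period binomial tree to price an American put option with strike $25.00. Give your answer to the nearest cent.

$5.00

Risk-neutral probability p = (e^0.04 − 0.95)/(1.2 − 0.95) = 0.0908/0.2500 = 0.3632
Terminal stock prices: S_uu = 28.8, S_ud = 22.8, S_dd = 18.05
Terminal payoffs (K − S): max(-3.8, 0) = 0, max(2.2, 0) = 2.2, max(6.95, 0) = 6.95
Node u (S = 24): continuation = e^(−0.04)·[0.3632·0.0000 + 0.6368·2.2000] = 1.3459; exercise value = 1.0000 ≤ continuation, so V_u = 1.3459
Node d (S = 19): continuation = e^(−0.04)·[0.3632·2.2000 + 0.6368·6.9500] = 5.0197; exercise value = 6.0000 > continuation, so V_d = 6.0000 (exercise)
Node 0 (S = 20): continuation = e^(−0.04)·[0.3632·1.3459 + 0.6368·6.0000] = 4.1405; exercise value = 5.0000 > continuation, so V_0 = 5.0000 (exercise)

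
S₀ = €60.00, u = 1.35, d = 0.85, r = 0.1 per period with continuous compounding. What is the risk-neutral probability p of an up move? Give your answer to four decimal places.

p = 0.5103

Risk-neutral probability p = (e^0.1 − 0.85)/(1.35 − 0.85) = 0.2552/0.5000 = 0.5103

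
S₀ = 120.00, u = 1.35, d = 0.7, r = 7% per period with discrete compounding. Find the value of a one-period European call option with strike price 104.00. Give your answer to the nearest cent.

Risk-neutral probability p = (1 + 0.07 − 0.7)/(1.35 − 0.7) = 0.3700/0.6500 = 0.5692
Terminal stock prices: S_u = 162, S_d = 84
Terminal payoffs (S − K): max(58, 0) = 58, max(-20, 0) = 0
Node 0 (S = 120): V_0 = 1/1.07·[0.5692·58.0000 + 0.4308·0.0000] = 30.8555

30.86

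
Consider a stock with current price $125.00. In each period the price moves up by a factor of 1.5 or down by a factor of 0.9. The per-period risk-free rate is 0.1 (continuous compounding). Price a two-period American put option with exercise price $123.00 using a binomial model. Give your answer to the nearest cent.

Risk-neutral probability p = (e^0.1 − 0.9)/(1.5 − 0.9) = 0.2052/0.6000 = 0.3420
Terminal stock prices: S_uu = 281.2, S_ud = 168.8, S_dd = 101.2
Terminal payoffs (K − S): max(-158.2, 0) = 0, max(-45.75, 0) = 0, max(21.75, 0) = 21.75
Node u (S = 187.5): continuation = e^(−0.1)·[0.3420·0.0000 + 0.6580·0.0000] = 0.0000; exercise value = 0.0000 ≤ continuation, so V_u = 0.0000
Node d (S = 112.5): continuation = e^(−0.1)·[0.3420·0.0000 + 0.6580·21.7500] = 12.9505; exercise value = 10.5000 ≤ continuation, so V_d = 12.9505
Node 0 (S = 125): continuation = e^(−0.1)·[0.3420·0.0000 + 0.6580·12.9505] = 7.7111; exercise value = 0.0000 ≤ continuation, so V_0 = 7.7111

$7.71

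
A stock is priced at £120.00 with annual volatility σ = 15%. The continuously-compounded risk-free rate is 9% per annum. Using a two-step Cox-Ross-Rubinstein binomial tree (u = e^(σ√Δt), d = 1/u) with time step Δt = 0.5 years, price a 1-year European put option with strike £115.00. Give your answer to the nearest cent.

£1.57

CRR parameters: u = e^(σ√Δt) = e^(0.15·√0.5) = 1.1119, d = 1/u = 0.8994
Per-period rate: rΔt = 0.09·0.5 = 0.045, so R = e^0.045 = 1.0460
Risk-neutral probability p = (e^0.045 − 0.8994)/(1.1119 − 0.8994) = 0.1467/0.2125 = 0.6901
Terminal stock prices: S_uu = 148.4, S_ud = 120, S_dd = 97.06
Terminal payoffs (K − S): max(-33.36, 0) = 0, max(-5, 0) = 0, max(17.94, 0) = 17.94
Node u (S = 133.4): V_u = e^(−0.045)·[0.6901·0.0000 + 0.3099·0.0000] = 0.0000
Node d (S = 107.9): V_d = e^(−0.045)·[0.6901·0.0000 + 0.3099·17.9371] = 5.3144
Node 0 (S = 120): V_0 = e^(−0.045)·[0.6901·0.0000 + 0.3099·5.3144] = 1.5746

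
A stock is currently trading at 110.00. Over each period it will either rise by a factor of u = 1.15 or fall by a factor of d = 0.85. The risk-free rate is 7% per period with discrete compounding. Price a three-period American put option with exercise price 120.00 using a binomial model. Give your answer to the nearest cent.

Risk-neutral probability p = (1 + 0.07 − 0.85)/(1.15 − 0.85) = 0.2200/0.3000 = 0.7333
Terminal stock prices: S_uuu = 167.3, S_uud = 123.7, S_udd = 91.4, S_ddd = 67.55
Terminal payoffs (K − S): max(-47.3, 0) = 0, max(-3.654, 0) = 0, max(28.6, 0) = 28.6, max(52.45, 0) = 52.45
Node uu (S = 145.5): continuation = 1/1.07·[0.7333·0.0000 + 0.2667·0.0000] = 0.0000; exercise value = 0.0000 ≤ continuation, so V_uu = 0.0000
Node ud (S = 107.5): continuation = 1/1.07·[0.7333·0.0000 + 0.2667·28.6038] = 7.1287; exercise value = 12.4750 > continuation, so V_ud = 12.4750 (exercise)
Node dd (S = 79.47): continuation = 1/1.07·[0.7333·28.6038 + 0.2667·52.4463] = 32.6745; exercise value = 40.5250 > continuation, so V_dd = 40.5250 (exercise)
Node u (S = 126.5): continuation = 1/1.07·[0.7333·0.0000 + 0.2667·12.4750] = 3.1090; exercise value = 0.0000 ≤ continuation, so V_u = 3.1090
Node d (S = 93.5): continuation = 1/1.07·[0.7333·12.4750 + 0.2667·40.5250] = 18.6495; exercise value = 26.5000 > continuation, so V_d = 26.5000 (exercise)
Node 0 (S = 110): continuation = 1/1.07·[0.7333·3.1090 + 0.2667·26.5000] = 8.7352; exercise value = 10.0000 > continuation, so V_0 = 10.0000 (exercise)

10.00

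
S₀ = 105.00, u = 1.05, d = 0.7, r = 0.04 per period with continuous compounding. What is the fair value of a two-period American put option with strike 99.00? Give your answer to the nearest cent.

1.16

Risk-neutral probability p = (e^0.04 − 0.7)/(1.05 − 0.7) = 0.3408/0.3500 = 0.9737
Terminal stock prices: S_uu = 115.8, S_ud = 77.17, S_dd = 51.45
Terminal payoffs (K − S): max(-16.76, 0) = 0, max(21.83, 0) = 21.83, max(47.55, 0) = 47.55
Node u (S = 110.2): continuation = e^(−0.04)·[0.9737·0.0000 + 0.0263·21.8250] = 0.5505; exercise value = 0.0000 ≤ continuation, so V_u = 0.5505
Node d (S = 73.5): continuation = e^(−0.04)·[0.9737·21.8250 + 0.0263·47.5500] = 21.6182; exercise value = 25.5000 > continuation, so V_d = 25.5000 (exercise)
Node 0 (S = 105): continuation = e^(−0.04)·[0.9737·0.5505 + 0.0263·25.5000] = 1.1583; exercise value = 0.0000 ≤ continuation, so V_0 = 1.1583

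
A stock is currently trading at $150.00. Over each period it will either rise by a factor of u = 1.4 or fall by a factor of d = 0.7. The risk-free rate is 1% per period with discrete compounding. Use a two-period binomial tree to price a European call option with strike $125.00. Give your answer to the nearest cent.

Risk-neutral probability p = (1 + 0.01 − 0.7)/(1.4 − 0.7) = 0.3100/0.7000 = 0.4429
Terminal stock prices: S_uu = 294, S_ud = 147, S_dd = 73.5
Terminal payoffs (S − K): max(169, 0) = 169, max(22, 0) = 22, max(-51.5, 0) = 0
Node u (S = 210): V_u = 1/1.01·[0.4429·169.0000 + 0.5571·22.0000] = 86.2376
Node d (S = 105): V_d = 1/1.01·[0.4429·22.0000 + 0.5571·0.0000] = 9.6464
Node 0 (S = 150): V_0 = 1/1.01·[0.4429·86.2376 + 0.5571·9.6464] = 43.1340

$43.13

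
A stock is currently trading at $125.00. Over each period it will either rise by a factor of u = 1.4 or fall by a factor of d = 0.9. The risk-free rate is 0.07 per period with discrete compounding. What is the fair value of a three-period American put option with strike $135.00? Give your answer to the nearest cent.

Risk-neutral probability p = (1 + 0.07 − 0.9)/(1.4 − 0.9) = 0.1700/0.5000 = 0.3400
Terminal stock prices: S_uuu = 343, S_uud = 220.5, S_udd = 141.8, S_ddd = 91.13
Terminal payoffs (K − S): max(-208, 0) = 0, max(-85.5, 0) = 0, max(-6.75, 0) = 0, max(43.87, 0) = 43.87
Node uu (S = 245): continuation = 1/1.07·[0.3400·0.0000 + 0.6600·0.0000] = 0.0000; exercise value = 0.0000 ≤ continuation, so V_uu = 0.0000
Node ud (S = 157.5): continuation = 1/1.07·[0.3400·0.0000 + 0.6600·0.0000] = 0.0000; exercise value = 0.0000 ≤ continuation, so V_ud = 0.0000
Node dd (S = 101.2): continuation = 1/1.07·[0.3400·0.0000 + 0.6600·43.8750] = 27.0631; exercise value = 33.7500 > continuation, so V_dd = 33.7500 (exercise)
Node u (S = 175): continuation = 1/1.07·[0.3400·0.0000 + 0.6600·0.0000] = 0.0000; exercise value = 0.0000 ≤ continuation, so V_u = 0.0000
Node d (S = 112.5): continuation = 1/1.07·[0.3400·0.0000 + 0.6600·33.7500] = 20.8178; exercise value = 22.5000 > continuation, so V_d = 22.5000 (exercise)
Node 0 (S = 125): continuation = 1/1.07·[0.3400·0.0000 + 0.6600·22.5000] = 13.8785; exercise value = 10.0000 ≤ continuation, so V_0 = 13.8785

$13.88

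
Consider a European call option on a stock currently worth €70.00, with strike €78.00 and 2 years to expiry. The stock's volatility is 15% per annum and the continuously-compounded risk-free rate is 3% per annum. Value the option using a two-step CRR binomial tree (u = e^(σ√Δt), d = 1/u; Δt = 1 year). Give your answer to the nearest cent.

€4.93

CRR parameters: u = e^(σ√Δt) = e^(0.15·√1) = 1.1618, d = 1/u = 0.8607
Per-period rate: rΔt = 0.03·1 = 0.03, so R = e^0.03 = 1.0305
Risk-neutral probability p = (e^0.03 − 0.8607)/(1.1618 − 0.8607) = 0.1697/0.3011 = 0.5637
Terminal stock prices: S_uu = 94.49, S_ud = 70, S_dd = 51.86
Terminal payoffs (S − K): max(16.49, 0) = 16.49, max(-8, 0) = 0, max(-26.14, 0) = 0
Node u (S = 81.33): V_u = e^(−0.03)·[0.5637·16.4901 + 0.4363·0.0000] = 9.0208
Node d (S = 60.25): V_d = e^(−0.03)·[0.5637·0.0000 + 0.4363·0.0000] = 0.0000
Node 0 (S = 70): V_0 = e^(−0.03)·[0.5637·9.0208 + 0.4363·0.0000] = 4.9348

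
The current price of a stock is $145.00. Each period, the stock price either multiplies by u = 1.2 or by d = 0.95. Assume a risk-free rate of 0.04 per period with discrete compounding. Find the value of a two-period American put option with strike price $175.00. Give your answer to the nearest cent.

$30.00

Risk-neutral probability p = (1 + 0.04 − 0.95)/(1.2 − 0.95) = 0.0900/0.2500 = 0.3600
Terminal stock prices: S_uu = 208.8, S_ud = 165.3, S_dd = 130.9
Terminal payoffs (K − S): max(-33.8, 0) = 0, max(9.7, 0) = 9.7, max(44.14, 0) = 44.14
Node u (S = 174): continuation = 1/1.04·[0.3600·0.0000 + 0.6400·9.7000] = 5.9692; exercise value = 1.0000 ≤ continuation, so V_u = 5.9692
Node d (S = 137.8): continuation = 1/1.04·[0.3600·9.7000 + 0.6400·44.1375] = 30.5192; exercise value = 37.2500 > continuation, so V_d = 37.2500 (exercise)
Node 0 (S = 145): continuation = 1/1.04·[0.3600·5.9692 + 0.6400·37.2500] = 24.9893; exercise value = 30.0000 > continuation, so V_0 = 30.0000 (exercise)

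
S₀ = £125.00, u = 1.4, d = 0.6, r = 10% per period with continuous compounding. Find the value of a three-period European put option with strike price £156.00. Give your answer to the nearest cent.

£25.45

Risk-neutral probability p = (e^0.1 − 0.6)/(1.4 − 0.6) = 0.5052/0.8000 = 0.6315
Terminal stock prices: S_uuu = 343, S_uud = 147, S_udd = 63, S_ddd = 27
Terminal payoffs (K − S): max(-187, 0) = 0, max(9, 0) = 9, max(93, 0) = 93, max(129, 0) = 129
Node uu (S = 245): V_uu = e^(−0.1)·[0.6315·0.0000 + 0.3685·9.0000] = 3.0012
Node ud (S = 105): V_ud = e^(−0.1)·[0.6315·9.0000 + 0.3685·93.0000] = 36.1546
Node dd (S = 45): V_dd = e^(−0.1)·[0.6315·93.0000 + 0.3685·129.0000] = 96.1546
Node u (S = 175): V_u = e^(−0.1)·[0.6315·3.0012 + 0.3685·36.1546] = 13.7711
Node d (S = 75): V_d = e^(−0.1)·[0.6315·36.1546 + 0.3685·96.1546] = 52.7220
Node 0 (S = 125): V_0 = e^(−0.1)·[0.6315·13.7711 + 0.3685·52.7220] = 25.4494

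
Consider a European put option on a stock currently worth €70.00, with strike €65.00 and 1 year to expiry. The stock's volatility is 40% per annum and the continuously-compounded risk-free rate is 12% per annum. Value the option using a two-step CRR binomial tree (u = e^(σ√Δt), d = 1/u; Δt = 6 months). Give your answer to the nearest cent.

CRR parameters: u = e^(σ√Δt) = e^(0.4·√0.5) = 1.3269, d = 1/u = 0.7536
Per-period rate: rΔt = 0.12·0.5 = 0.06, so R = e^0.06 = 1.0618
Risk-neutral probability p = (e^0.06 − 0.7536)/(1.3269 − 0.7536) = 0.3082/0.5733 = 0.5376
Terminal stock prices: S_uu = 123.2, S_ud = 70, S_dd = 39.76
Terminal payoffs (K − S): max(-58.25, 0) = 0, max(-5, 0) = 0, max(25.24, 0) = 25.24
Node u (S = 92.88): V_u = e^(−0.06)·[0.5376·0.0000 + 0.4624·0.0000] = 0.0000
Node d (S = 52.75): V_d = e^(−0.06)·[0.5376·0.0000 + 0.4624·25.2421] = 10.9916
Node 0 (S = 70): V_0 = e^(−0.06)·[0.5376·0.0000 + 0.4624·10.9916] = 4.7863

€4.79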